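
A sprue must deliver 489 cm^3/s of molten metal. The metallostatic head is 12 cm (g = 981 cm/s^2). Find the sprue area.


Formula: v = sqrt(2*g*h), A = Q/v
Velocity: v = sqrt(2 * 981 * 12) = sqrt(23544) = 153.4405 cm/s
Sprue area: A = Q / v = 489 / 153.4405 = 3.1869 cm^2

Answer: 3.1869 cm^2


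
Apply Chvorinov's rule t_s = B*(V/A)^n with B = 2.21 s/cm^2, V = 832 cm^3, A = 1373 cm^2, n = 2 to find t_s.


Formula: t_s = B * (V/A)^n  (Chvorinov's rule, n=2)
Modulus M = V/A = 832/1373 = 0.605972 cm
M^2 = 0.605972^2 = 0.367202 cm^2
t_s = 2.21 * 0.367202 = 0.8115 s


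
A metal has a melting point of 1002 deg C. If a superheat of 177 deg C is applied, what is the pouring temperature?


Formula: T_pour = T_melt + Superheat
T_pour = 1002 + 177 = 1179 deg C

Answer: 1179 deg C


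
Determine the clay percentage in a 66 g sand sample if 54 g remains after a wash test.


Formula: Clay% = (W_total - W_washed) / W_total * 100
Clay mass = 66 - 54 = 12 g
Clay% = 12 / 66 * 100 = 18.1818%

Final answer: 18.1818%


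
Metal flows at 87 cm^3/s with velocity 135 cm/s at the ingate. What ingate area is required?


Formula: A_ingate = Q / v  (continuity equation)
A = 87 cm^3/s / 135 cm/s = 0.6444 cm^2

Final answer: 0.6444 cm^2


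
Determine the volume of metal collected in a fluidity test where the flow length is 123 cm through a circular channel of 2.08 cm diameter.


Formula: V = pi * (d/2)^2 * L  (cylinder volume)
Radius = 2.08/2 = 1.04 cm
V = pi * 1.04^2 * 123 = 417.9474 cm^3

417.9474 cm^3


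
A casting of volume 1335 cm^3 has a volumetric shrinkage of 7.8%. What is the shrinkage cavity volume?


Formula: V_shrink = V_casting * shrinkage_pct / 100
V_shrink = 1335 cm^3 * 7.8 / 100 = 104.1300 cm^3

Final answer: 104.1300 cm^3


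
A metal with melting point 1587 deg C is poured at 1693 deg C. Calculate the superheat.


Formula: Superheat = T_pour - T_melt
Superheat = 1693 - 1587 = 106 deg C


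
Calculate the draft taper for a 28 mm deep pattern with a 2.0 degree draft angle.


Formula: taper = depth * tan(draft_angle)
tan(2.0 deg) = 0.0349208
taper = 28 mm * 0.0349208 = 0.9778 mm

Final answer: 0.9778 mm


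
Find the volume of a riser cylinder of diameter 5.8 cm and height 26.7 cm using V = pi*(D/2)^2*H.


Formula: V = pi * (D/2)^2 * H  (cylinder volume)
Radius = D/2 = 5.8/2 = 2.9 cm
V = pi * 2.9^2 * 26.7 = 705.4352 cm^3

Answer: 705.4352 cm^3


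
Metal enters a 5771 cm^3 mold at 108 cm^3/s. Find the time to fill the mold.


Formula: t_fill = V_mold / Q_flow
t = 5771 cm^3 / 108 cm^3/s = 53.4352 s


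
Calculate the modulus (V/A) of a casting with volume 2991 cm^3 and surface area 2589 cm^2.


Formula: Casting Modulus M = V / A
M = 2991 cm^3 / 2589 cm^2 = 1.1553 cm

Final answer: 1.1553 cm


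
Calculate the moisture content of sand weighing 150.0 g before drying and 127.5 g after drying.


Formula: MC = (W_wet - W_dry) / W_wet * 100
Water mass = 150.0 - 127.5 = 22.5 g
MC = 22.5 / 150.0 * 100 = 15.0000%

Final answer: 15.0000%


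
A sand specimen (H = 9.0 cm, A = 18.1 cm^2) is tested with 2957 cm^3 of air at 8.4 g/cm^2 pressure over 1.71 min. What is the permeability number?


Formula: Permeability Number P = (V * H) / (p * A * t)
Numerator: V * H = 2957 * 9.0 = 26613.0
Denominator: p * A * t = 8.4 * 18.1 * 1.71 = 259.9884
P = 26613.0 / 259.9884 = 102.3623

Answer: 102.3623


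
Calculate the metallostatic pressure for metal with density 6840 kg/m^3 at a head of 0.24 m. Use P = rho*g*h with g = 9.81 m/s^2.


Formula: P = rho * g * h
rho * g = 6840 * 9.81 = 67100.4 N/m^3
P = 67100.4 * 0.24 = 16104.0960 Pa


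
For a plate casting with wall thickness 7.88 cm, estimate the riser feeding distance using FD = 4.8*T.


Formula: FD = 4.8 * T  (riser feeding-distance rule)
FD = 4.8 * 7.88 cm = 37.8240 cm


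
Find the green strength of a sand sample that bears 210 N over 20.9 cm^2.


Formula: Compressive Strength = Force / Area
Strength = 210 N / 20.9 cm^2 = 10.0478 N/cm^2

Answer: 10.0478 N/cm^2


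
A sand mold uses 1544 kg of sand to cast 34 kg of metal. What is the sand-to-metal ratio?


Formula: Sand-to-Metal Ratio = W_sand / W_metal
Ratio = 1544 kg / 34 kg = 45.4118


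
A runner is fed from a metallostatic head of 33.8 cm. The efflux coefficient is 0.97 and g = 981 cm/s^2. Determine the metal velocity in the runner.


Formula: v = Cd * sqrt(2 * g * h)  (Torricelli with discharge coefficient)
2*g*h = 2 * 981 * 33.8 = 66315.6 cm^2/s^2
sqrt(66315.6) = 257.51815 cm/s
v = 0.97 * 257.51815 = 249.7926 cm/s

249.7926 cm/s


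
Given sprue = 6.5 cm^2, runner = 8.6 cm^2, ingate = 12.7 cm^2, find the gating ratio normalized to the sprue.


Sprue:Runner:Ingate = 1 : 8.6/6.5 : 12.7/6.5 = 1:1.32:1.95

1:1.32:1.95


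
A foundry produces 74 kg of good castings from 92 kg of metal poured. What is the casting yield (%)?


Formula: Casting Yield = (W_good / W_total) * 100
Yield = (74 kg / 92 kg) * 100 = 80.4348%

Answer: 80.4348%


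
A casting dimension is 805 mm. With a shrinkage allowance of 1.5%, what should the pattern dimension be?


Formula: L_pattern = L_casting * (1 + shrinkage_rate/100)
Shrinkage factor = 1 + 1.5/100 = 1.015
L_pattern = 805 mm * 1.015 = 817.0750 mm

Final answer: 817.0750 mm


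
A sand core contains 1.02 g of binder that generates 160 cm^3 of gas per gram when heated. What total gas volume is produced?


Formula: V_gas = W_binder * gas_evolution_rate
V = 1.02 g * 160 cm^3/g = 163.2000 cm^3

163.2000 cm^3


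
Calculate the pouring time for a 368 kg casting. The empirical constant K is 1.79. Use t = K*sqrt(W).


Formula: t = K * sqrt(W)
sqrt(W) = sqrt(368) = 19.18333
t = 1.79 * 19.18333 = 34.3382 s


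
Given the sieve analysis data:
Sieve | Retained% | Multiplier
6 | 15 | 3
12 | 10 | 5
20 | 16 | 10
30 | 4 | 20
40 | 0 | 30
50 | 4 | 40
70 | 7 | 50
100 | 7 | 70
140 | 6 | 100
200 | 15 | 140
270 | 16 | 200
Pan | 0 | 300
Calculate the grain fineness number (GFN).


Formula: GFN = sum(pct * multiplier) / sum(pct)
sum(pct * multiplier) = 7235
sum(pct) = 100
GFN = 7235 / 100 = 72.35

Final answer: 72.35


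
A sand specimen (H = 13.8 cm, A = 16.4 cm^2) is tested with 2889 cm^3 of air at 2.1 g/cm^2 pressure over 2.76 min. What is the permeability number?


Formula: Permeability Number P = (V * H) / (p * A * t)
Numerator: V * H = 2889 * 13.8 = 39868.2
Denominator: p * A * t = 2.1 * 16.4 * 2.76 = 95.0544
P = 39868.2 / 95.0544 = 419.4251

Answer: 419.4251


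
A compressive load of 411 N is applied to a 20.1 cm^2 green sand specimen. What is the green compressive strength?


Formula: Compressive Strength = Force / Area
Strength = 411 N / 20.1 cm^2 = 20.4478 N/cm^2

20.4478 N/cm^2


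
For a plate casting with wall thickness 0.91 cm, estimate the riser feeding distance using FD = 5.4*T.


Formula: FD = 5.4 * T  (riser feeding-distance rule)
FD = 5.4 * 0.91 cm = 4.9140 cm

Answer: 4.9140 cm


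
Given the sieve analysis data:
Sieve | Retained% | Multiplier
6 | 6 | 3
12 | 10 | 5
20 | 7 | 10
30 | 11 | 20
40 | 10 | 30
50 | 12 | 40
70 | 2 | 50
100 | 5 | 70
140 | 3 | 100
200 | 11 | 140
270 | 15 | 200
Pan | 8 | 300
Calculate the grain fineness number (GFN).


Formula: GFN = sum(pct * multiplier) / sum(pct)
sum(pct * multiplier) = 8828
sum(pct) = 100
GFN = 8828 / 100 = 88.28

Answer: 88.28


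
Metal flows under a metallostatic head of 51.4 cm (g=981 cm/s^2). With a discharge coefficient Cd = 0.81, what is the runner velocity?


Formula: v = Cd * sqrt(2 * g * h)  (Torricelli with discharge coefficient)
2*g*h = 2 * 981 * 51.4 = 100846.8 cm^2/s^2
sqrt(100846.8) = 317.56385 cm/s
v = 0.81 * 317.56385 = 257.2267 cm/s

Answer: 257.2267 cm/s


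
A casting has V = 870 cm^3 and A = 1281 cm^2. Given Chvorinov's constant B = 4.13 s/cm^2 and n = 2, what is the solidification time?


Formula: t_s = B * (V/A)^n  (Chvorinov's rule, n=2)
Modulus M = V/A = 870/1281 = 0.679157 cm
M^2 = 0.679157^2 = 0.461254 cm^2
t_s = 4.13 * 0.461254 = 1.9050 s

Final answer: 1.9050 s


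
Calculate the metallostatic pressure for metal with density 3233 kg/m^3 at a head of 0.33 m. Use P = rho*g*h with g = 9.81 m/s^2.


Formula: P = rho * g * h
rho * g = 3233 * 9.81 = 31715.73 N/m^3
P = 31715.73 * 0.33 = 10466.1909 Pa

Final answer: 10466.1909 Pa


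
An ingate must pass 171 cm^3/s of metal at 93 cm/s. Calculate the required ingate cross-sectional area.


Formula: A_ingate = Q / v  (continuity equation)
A = 171 cm^3/s / 93 cm/s = 1.8387 cm^2

Final answer: 1.8387 cm^2


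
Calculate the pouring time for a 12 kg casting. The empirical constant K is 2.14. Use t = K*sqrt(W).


Formula: t = K * sqrt(W)
sqrt(W) = sqrt(12) = 3.46410
t = 2.14 * 3.46410 = 7.4132 s

Answer: 7.4132 s


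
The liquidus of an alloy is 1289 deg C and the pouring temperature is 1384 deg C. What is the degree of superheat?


Formula: Superheat = T_pour - T_melt
Superheat = 1384 - 1289 = 95 deg C

95 deg C


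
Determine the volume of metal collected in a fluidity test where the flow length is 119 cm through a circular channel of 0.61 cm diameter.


Formula: V = pi * (d/2)^2 * L  (cylinder volume)
Radius = 0.61/2 = 0.305 cm
V = pi * 0.305^2 * 119 = 34.7774 cm^3

Answer: 34.7774 cm^3


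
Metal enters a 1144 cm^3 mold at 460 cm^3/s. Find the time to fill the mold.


Formula: t_fill = V_mold / Q_flow
t = 1144 cm^3 / 460 cm^3/s = 2.4870 s

Final answer: 2.4870 s


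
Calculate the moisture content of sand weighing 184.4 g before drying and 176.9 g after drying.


Formula: MC = (W_wet - W_dry) / W_wet * 100
Water mass = 184.4 - 176.9 = 7.5 g
MC = 7.5 / 184.4 * 100 = 4.0672%

4.0672%


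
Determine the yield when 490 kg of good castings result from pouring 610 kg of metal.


Formula: Casting Yield = (W_good / W_total) * 100
Yield = (490 kg / 610 kg) * 100 = 80.3279%

Answer: 80.3279%


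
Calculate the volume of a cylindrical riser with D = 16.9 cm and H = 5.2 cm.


Formula: V = pi * (D/2)^2 * H  (cylinder volume)
Radius = D/2 = 16.9/2 = 8.45 cm
V = pi * 8.45^2 * 5.2 = 1166.4514 cm^3

Final answer: 1166.4514 cm^3


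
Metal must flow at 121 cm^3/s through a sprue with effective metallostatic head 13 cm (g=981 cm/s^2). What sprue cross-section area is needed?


Formula: v = sqrt(2*g*h), A = Q/v
Velocity: v = sqrt(2 * 981 * 13) = sqrt(25506) = 159.7060 cm/s
Sprue area: A = Q / v = 121 / 159.7060 = 0.7576 cm^2

Final answer: 0.7576 cm^2


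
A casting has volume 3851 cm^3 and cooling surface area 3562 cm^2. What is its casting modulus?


Formula: Casting Modulus M = V / A
M = 3851 cm^3 / 3562 cm^2 = 1.0811 cm

Answer: 1.0811 cm


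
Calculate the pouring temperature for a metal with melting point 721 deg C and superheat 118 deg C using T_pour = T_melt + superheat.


Formula: T_pour = T_melt + Superheat
T_pour = 721 + 118 = 839 deg C

Final answer: 839 deg C


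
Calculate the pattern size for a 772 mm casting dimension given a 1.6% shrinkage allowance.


Formula: L_pattern = L_casting * (1 + shrinkage_rate/100)
Shrinkage factor = 1 + 1.6/100 = 1.016
L_pattern = 772 mm * 1.016 = 784.3520 mm

Final answer: 784.3520 mm


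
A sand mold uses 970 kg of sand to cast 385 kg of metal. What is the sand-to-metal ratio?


Formula: Sand-to-Metal Ratio = W_sand / W_metal
Ratio = 970 kg / 385 kg = 2.5195

Answer: 2.5195


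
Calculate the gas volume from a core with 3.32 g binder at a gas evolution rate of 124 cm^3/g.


Formula: V_gas = W_binder * gas_evolution_rate
V = 3.32 g * 124 cm^3/g = 411.6800 cm^3

Answer: 411.6800 cm^3


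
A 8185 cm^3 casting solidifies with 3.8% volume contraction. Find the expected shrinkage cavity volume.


Formula: V_shrink = V_casting * shrinkage_pct / 100
V_shrink = 8185 cm^3 * 3.8 / 100 = 311.0300 cm^3

Final answer: 311.0300 cm^3


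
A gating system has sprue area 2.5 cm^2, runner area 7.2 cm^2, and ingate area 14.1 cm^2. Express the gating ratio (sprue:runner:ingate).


Sprue:Runner:Ingate = 1 : 7.2/2.5 : 14.1/2.5 = 1:2.88:5.64

Final answer: 1:2.88:5.64


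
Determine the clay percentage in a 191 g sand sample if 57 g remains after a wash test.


Formula: Clay% = (W_total - W_washed) / W_total * 100
Clay mass = 191 - 57 = 134 g
Clay% = 134 / 191 * 100 = 70.1571%


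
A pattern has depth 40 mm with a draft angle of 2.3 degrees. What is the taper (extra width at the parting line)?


Formula: taper = depth * tan(draft_angle)
tan(2.3 deg) = 0.0401641
taper = 40 mm * 0.0401641 = 1.6066 mm


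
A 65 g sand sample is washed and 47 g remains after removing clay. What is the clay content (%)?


Formula: Clay% = (W_total - W_washed) / W_total * 100
Clay mass = 65 - 47 = 18 g
Clay% = 18 / 65 * 100 = 27.6923%

Final answer: 27.6923%


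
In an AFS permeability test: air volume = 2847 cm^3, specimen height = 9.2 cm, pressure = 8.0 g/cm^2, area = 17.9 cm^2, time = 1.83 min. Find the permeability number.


Formula: Permeability Number P = (V * H) / (p * A * t)
Numerator: V * H = 2847 * 9.2 = 26192.4
Denominator: p * A * t = 8.0 * 17.9 * 1.83 = 262.056
P = 26192.4 / 262.056 = 99.9496

99.9496


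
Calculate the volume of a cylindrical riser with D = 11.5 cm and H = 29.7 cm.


Formula: V = pi * (D/2)^2 * H  (cylinder volume)
Radius = D/2 = 11.5/2 = 5.75 cm
V = pi * 5.75^2 * 29.7 = 3084.9065 cm^3

Final answer: 3084.9065 cm^3


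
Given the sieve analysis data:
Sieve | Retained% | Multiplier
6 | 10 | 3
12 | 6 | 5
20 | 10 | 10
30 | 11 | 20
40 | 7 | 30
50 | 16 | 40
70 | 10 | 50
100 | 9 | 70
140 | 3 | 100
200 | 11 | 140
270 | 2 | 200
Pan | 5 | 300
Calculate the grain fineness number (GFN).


Formula: GFN = sum(pct * multiplier) / sum(pct)
sum(pct * multiplier) = 6100
sum(pct) = 100
GFN = 6100 / 100 = 61.00


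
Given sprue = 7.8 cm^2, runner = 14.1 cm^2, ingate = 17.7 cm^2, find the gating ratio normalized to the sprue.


Sprue:Runner:Ingate = 1 : 14.1/7.8 : 17.7/7.8 = 1:1.81:2.27


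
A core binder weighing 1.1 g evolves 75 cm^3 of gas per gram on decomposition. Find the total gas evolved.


Formula: V_gas = W_binder * gas_evolution_rate
V = 1.1 g * 75 cm^3/g = 82.5000 cm^3

Answer: 82.5000 cm^3


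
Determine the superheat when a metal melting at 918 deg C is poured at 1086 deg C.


Formula: Superheat = T_pour - T_melt
Superheat = 1086 - 918 = 168 deg C

Answer: 168 deg C


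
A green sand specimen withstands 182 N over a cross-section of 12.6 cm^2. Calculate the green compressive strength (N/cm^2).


Formula: Compressive Strength = Force / Area
Strength = 182 N / 12.6 cm^2 = 14.4444 N/cm^2

Final answer: 14.4444 N/cm^2


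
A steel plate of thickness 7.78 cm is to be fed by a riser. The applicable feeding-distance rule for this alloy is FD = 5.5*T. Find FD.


Formula: FD = 5.5 * T  (riser feeding-distance rule)
FD = 5.5 * 7.78 cm = 42.7900 cm


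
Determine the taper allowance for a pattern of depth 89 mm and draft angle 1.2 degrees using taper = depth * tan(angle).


Formula: taper = depth * tan(draft_angle)
tan(1.2 deg) = 0.0209470
taper = 89 mm * 0.0209470 = 1.8643 mm

Final answer: 1.8643 mm


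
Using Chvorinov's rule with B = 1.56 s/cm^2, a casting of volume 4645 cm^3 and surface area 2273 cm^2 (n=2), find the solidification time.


Formula: t_s = B * (V/A)^n  (Chvorinov's rule, n=2)
Modulus M = V/A = 4645/2273 = 2.043555 cm
M^2 = 2.043555^2 = 4.176117 cm^2
t_s = 1.56 * 4.176117 = 6.5147 s

Final answer: 6.5147 s


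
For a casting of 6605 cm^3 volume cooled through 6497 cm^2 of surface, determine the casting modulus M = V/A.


Formula: Casting Modulus M = V / A
M = 6605 cm^3 / 6497 cm^2 = 1.0166 cm

Answer: 1.0166 cm


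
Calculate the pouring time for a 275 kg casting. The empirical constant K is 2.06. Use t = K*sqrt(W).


Formula: t = K * sqrt(W)
sqrt(W) = sqrt(275) = 16.58312
t = 2.06 * 16.58312 = 34.1612 s

Answer: 34.1612 s


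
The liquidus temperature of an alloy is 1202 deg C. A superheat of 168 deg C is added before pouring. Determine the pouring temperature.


Formula: T_pour = T_melt + Superheat
T_pour = 1202 + 168 = 1370 deg C

Final answer: 1370 deg C


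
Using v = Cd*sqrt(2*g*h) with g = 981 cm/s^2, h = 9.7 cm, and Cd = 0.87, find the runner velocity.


Formula: v = Cd * sqrt(2 * g * h)  (Torricelli with discharge coefficient)
2*g*h = 2 * 981 * 9.7 = 19031.4 cm^2/s^2
sqrt(19031.4) = 137.95434 cm/s
v = 0.87 * 137.95434 = 120.0203 cm/s

Final answer: 120.0203 cm/s


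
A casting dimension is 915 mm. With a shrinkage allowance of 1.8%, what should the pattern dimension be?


Formula: L_pattern = L_casting * (1 + shrinkage_rate/100)
Shrinkage factor = 1 + 1.8/100 = 1.018
L_pattern = 915 mm * 1.018 = 931.4700 mm

931.4700 mm


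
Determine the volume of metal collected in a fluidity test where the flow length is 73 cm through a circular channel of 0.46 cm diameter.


Formula: V = pi * (d/2)^2 * L  (cylinder volume)
Radius = 0.46/2 = 0.23 cm
V = pi * 0.23^2 * 73 = 12.1319 cm^3

Final answer: 12.1319 cm^3


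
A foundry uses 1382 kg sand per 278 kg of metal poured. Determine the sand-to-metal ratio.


Formula: Sand-to-Metal Ratio = W_sand / W_metal
Ratio = 1382 kg / 278 kg = 4.9712


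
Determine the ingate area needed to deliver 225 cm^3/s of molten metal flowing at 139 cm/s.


Formula: A_ingate = Q / v  (continuity equation)
A = 225 cm^3/s / 139 cm/s = 1.6187 cm^2

Answer: 1.6187 cm^2


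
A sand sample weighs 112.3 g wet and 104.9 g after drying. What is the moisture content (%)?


Formula: MC = (W_wet - W_dry) / W_wet * 100
Water mass = 112.3 - 104.9 = 7.4 g
MC = 7.4 / 112.3 * 100 = 6.5895%

Answer: 6.5895%


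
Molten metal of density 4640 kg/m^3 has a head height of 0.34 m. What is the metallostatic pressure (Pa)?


Formula: P = rho * g * h
rho * g = 4640 * 9.81 = 45518.4 N/m^3
P = 45518.4 * 0.34 = 15476.2560 Pa


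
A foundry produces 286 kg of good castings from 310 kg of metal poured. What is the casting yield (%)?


Formula: Casting Yield = (W_good / W_total) * 100
Yield = (286 kg / 310 kg) * 100 = 92.2581%

92.2581%


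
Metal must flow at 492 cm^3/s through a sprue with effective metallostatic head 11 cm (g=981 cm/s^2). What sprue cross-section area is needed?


Formula: v = sqrt(2*g*h), A = Q/v
Velocity: v = sqrt(2 * 981 * 11) = sqrt(21582) = 146.9081 cm/s
Sprue area: A = Q / v = 492 / 146.9081 = 3.3490 cm^2

Answer: 3.3490 cm^2


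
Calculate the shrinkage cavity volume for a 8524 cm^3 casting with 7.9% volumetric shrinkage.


Formula: V_shrink = V_casting * shrinkage_pct / 100
V_shrink = 8524 cm^3 * 7.9 / 100 = 673.3960 cm^3

Final answer: 673.3960 cm^3


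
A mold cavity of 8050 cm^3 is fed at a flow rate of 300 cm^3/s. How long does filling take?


Formula: t_fill = V_mold / Q_flow
t = 8050 cm^3 / 300 cm^3/s = 26.8333 s


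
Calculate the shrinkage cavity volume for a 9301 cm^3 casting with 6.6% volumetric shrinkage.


Formula: V_shrink = V_casting * shrinkage_pct / 100
V_shrink = 9301 cm^3 * 6.6 / 100 = 613.8660 cm^3


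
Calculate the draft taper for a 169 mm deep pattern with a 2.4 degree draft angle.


Formula: taper = depth * tan(draft_angle)
tan(2.4 deg) = 0.0419124
taper = 169 mm * 0.0419124 = 7.0832 mm

Final answer: 7.0832 mm


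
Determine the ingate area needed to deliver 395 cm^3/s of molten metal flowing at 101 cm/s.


Formula: A_ingate = Q / v  (continuity equation)
A = 395 cm^3/s / 101 cm/s = 3.9109 cm^2

Final answer: 3.9109 cm^2


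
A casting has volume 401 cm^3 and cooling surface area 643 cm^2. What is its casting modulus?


Formula: Casting Modulus M = V / A
M = 401 cm^3 / 643 cm^2 = 0.6236 cm


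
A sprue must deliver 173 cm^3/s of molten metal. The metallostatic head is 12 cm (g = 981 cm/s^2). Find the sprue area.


Formula: v = sqrt(2*g*h), A = Q/v
Velocity: v = sqrt(2 * 981 * 12) = sqrt(23544) = 153.4405 cm/s
Sprue area: A = Q / v = 173 / 153.4405 = 1.1275 cm^2

Answer: 1.1275 cm^2


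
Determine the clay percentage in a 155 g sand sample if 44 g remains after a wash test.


Formula: Clay% = (W_total - W_washed) / W_total * 100
Clay mass = 155 - 44 = 111 g
Clay% = 111 / 155 * 100 = 71.6129%

71.6129%


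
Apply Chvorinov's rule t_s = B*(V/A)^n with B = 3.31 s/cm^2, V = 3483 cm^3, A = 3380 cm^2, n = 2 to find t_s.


Formula: t_s = B * (V/A)^n  (Chvorinov's rule, n=2)
Modulus M = V/A = 3483/3380 = 1.030473 cm
M^2 = 1.030473^2 = 1.061875 cm^2
t_s = 3.31 * 1.061875 = 3.5148 s


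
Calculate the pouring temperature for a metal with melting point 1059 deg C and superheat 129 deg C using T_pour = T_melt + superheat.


Formula: T_pour = T_melt + Superheat
T_pour = 1059 + 129 = 1188 deg C


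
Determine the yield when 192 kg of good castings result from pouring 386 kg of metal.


Formula: Casting Yield = (W_good / W_total) * 100
Yield = (192 kg / 386 kg) * 100 = 49.7409%

Answer: 49.7409%


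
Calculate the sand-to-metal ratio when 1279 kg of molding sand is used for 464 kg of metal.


Formula: Sand-to-Metal Ratio = W_sand / W_metal
Ratio = 1279 kg / 464 kg = 2.7565


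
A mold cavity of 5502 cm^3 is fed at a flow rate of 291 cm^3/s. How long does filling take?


Formula: t_fill = V_mold / Q_flow
t = 5502 cm^3 / 291 cm^3/s = 18.9072 s

Final answer: 18.9072 s


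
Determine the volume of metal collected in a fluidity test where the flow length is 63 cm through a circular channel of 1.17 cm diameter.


Formula: V = pi * (d/2)^2 * L  (cylinder volume)
Radius = 1.17/2 = 0.585 cm
V = pi * 0.585^2 * 63 = 67.7333 cm^3

Answer: 67.7333 cm^3


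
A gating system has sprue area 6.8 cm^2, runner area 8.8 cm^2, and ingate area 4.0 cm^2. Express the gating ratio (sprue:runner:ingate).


Sprue:Runner:Ingate = 1 : 8.8/6.8 : 4.0/6.8 = 1:1.29:0.59

1:1.29:0.59


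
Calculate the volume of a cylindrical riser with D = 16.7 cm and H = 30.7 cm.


Formula: V = pi * (D/2)^2 * H  (cylinder volume)
Radius = D/2 = 16.7/2 = 8.35 cm
V = pi * 8.35^2 * 30.7 = 6724.5186 cm^3


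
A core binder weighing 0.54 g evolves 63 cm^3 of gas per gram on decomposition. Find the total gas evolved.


Formula: V_gas = W_binder * gas_evolution_rate
V = 0.54 g * 63 cm^3/g = 34.0200 cm^3

Final answer: 34.0200 cm^3


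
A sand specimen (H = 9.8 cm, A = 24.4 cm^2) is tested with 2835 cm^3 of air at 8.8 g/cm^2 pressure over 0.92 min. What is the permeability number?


Formula: Permeability Number P = (V * H) / (p * A * t)
Numerator: V * H = 2835 * 9.8 = 27783.0
Denominator: p * A * t = 8.8 * 24.4 * 0.92 = 197.5424
P = 27783.0 / 197.5424 = 140.6432

Final answer: 140.6432


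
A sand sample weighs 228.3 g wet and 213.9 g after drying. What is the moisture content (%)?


Formula: MC = (W_wet - W_dry) / W_wet * 100
Water mass = 228.3 - 213.9 = 14.4 g
MC = 14.4 / 228.3 * 100 = 6.3075%

6.3075%


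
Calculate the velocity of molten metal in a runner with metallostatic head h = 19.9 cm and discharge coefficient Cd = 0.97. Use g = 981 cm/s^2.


Formula: v = Cd * sqrt(2 * g * h)  (Torricelli with discharge coefficient)
2*g*h = 2 * 981 * 19.9 = 39043.8 cm^2/s^2
sqrt(39043.8) = 197.59504 cm/s
v = 0.97 * 197.59504 = 191.6672 cm/s

Final answer: 191.6672 cm/s


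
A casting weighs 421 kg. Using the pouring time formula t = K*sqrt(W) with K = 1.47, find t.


Formula: t = K * sqrt(W)
sqrt(W) = sqrt(421) = 20.51828
t = 1.47 * 20.51828 = 30.1619 s


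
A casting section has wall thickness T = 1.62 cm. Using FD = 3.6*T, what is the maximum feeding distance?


Formula: FD = 3.6 * T  (riser feeding-distance rule)
FD = 3.6 * 1.62 cm = 5.8320 cm

Final answer: 5.8320 cm


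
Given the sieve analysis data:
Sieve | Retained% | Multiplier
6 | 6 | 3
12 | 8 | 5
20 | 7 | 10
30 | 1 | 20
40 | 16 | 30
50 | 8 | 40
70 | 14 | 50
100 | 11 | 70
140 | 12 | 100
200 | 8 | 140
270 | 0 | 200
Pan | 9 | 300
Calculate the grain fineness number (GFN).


Formula: GFN = sum(pct * multiplier) / sum(pct)
sum(pct * multiplier) = 7438
sum(pct) = 100
GFN = 7438 / 100 = 74.38

Answer: 74.38


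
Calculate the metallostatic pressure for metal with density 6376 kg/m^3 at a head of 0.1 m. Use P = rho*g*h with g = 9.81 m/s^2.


Formula: P = rho * g * h
rho * g = 6376 * 9.81 = 62548.56 N/m^3
P = 62548.56 * 0.1 = 6254.8560 Pa

Final answer: 6254.8560 Pa


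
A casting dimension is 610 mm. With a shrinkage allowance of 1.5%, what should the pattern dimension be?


Formula: L_pattern = L_casting * (1 + shrinkage_rate/100)
Shrinkage factor = 1 + 1.5/100 = 1.015
L_pattern = 610 mm * 1.015 = 619.1500 mm

619.1500 mm


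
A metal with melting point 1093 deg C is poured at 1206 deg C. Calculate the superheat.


Formula: Superheat = T_pour - T_melt
Superheat = 1206 - 1093 = 113 deg C

Answer: 113 deg C


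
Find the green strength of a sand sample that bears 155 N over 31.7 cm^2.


Formula: Compressive Strength = Force / Area
Strength = 155 N / 31.7 cm^2 = 4.8896 N/cm^2

Answer: 4.8896 N/cm^2


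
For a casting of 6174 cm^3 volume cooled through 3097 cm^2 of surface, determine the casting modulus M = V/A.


Formula: Casting Modulus M = V / A
M = 6174 cm^3 / 3097 cm^2 = 1.9935 cm


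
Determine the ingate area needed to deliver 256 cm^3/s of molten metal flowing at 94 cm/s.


Formula: A_ingate = Q / v  (continuity equation)
A = 256 cm^3/s / 94 cm/s = 2.7234 cm^2


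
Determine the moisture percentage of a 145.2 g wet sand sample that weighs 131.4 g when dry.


Formula: MC = (W_wet - W_dry) / W_wet * 100
Water mass = 145.2 - 131.4 = 13.8 g
MC = 13.8 / 145.2 * 100 = 9.5041%

9.5041%


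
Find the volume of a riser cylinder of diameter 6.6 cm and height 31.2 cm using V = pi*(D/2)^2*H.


Formula: V = pi * (D/2)^2 * H  (cylinder volume)
Radius = D/2 = 6.6/2 = 3.3 cm
V = pi * 3.3^2 * 31.2 = 1067.4127 cm^3


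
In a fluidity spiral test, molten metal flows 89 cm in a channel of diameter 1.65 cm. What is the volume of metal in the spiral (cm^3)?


Formula: V = pi * (d/2)^2 * L  (cylinder volume)
Radius = 1.65/2 = 0.825 cm
V = pi * 0.825^2 * 89 = 190.3039 cm^3

Answer: 190.3039 cm^3


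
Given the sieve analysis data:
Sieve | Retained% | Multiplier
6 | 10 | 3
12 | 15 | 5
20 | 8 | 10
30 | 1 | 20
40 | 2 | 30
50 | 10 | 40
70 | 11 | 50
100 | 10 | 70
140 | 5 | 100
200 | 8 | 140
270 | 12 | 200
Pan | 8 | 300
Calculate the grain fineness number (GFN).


Formula: GFN = sum(pct * multiplier) / sum(pct)
sum(pct * multiplier) = 8335
sum(pct) = 100
GFN = 8335 / 100 = 83.35

Final answer: 83.35


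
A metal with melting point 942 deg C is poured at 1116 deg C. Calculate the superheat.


Formula: Superheat = T_pour - T_melt
Superheat = 1116 - 942 = 174 deg C

174 deg C


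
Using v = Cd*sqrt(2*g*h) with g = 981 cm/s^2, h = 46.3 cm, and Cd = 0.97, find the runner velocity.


Formula: v = Cd * sqrt(2 * g * h)  (Torricelli with discharge coefficient)
2*g*h = 2 * 981 * 46.3 = 90840.6 cm^2/s^2
sqrt(90840.6) = 301.39774 cm/s
v = 0.97 * 301.39774 = 292.3558 cm/s

292.3558 cm/s


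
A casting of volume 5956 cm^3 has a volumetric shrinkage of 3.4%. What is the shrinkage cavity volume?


Formula: V_shrink = V_casting * shrinkage_pct / 100
V_shrink = 5956 cm^3 * 3.4 / 100 = 202.5040 cm^3


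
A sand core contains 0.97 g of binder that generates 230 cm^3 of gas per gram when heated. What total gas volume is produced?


Formula: V_gas = W_binder * gas_evolution_rate
V = 0.97 g * 230 cm^3/g = 223.1000 cm^3

Final answer: 223.1000 cm^3


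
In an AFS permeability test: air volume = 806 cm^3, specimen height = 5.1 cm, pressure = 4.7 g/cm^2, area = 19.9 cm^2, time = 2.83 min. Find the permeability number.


Formula: Permeability Number P = (V * H) / (p * A * t)
Numerator: V * H = 806 * 5.1 = 4110.6
Denominator: p * A * t = 4.7 * 19.9 * 2.83 = 264.6899
P = 4110.6 / 264.6899 = 15.5299

15.5299


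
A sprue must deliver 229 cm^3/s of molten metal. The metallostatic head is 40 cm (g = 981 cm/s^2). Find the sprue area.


Formula: v = sqrt(2*g*h), A = Q/v
Velocity: v = sqrt(2 * 981 * 40) = sqrt(78480) = 280.1428 cm/s
Sprue area: A = Q / v = 229 / 280.1428 = 0.8174 cm^2

Answer: 0.8174 cm^2


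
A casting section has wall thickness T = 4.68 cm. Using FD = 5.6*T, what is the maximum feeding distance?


Formula: FD = 5.6 * T  (riser feeding-distance rule)
FD = 5.6 * 4.68 cm = 26.2080 cm


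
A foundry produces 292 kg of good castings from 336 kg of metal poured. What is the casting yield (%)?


Formula: Casting Yield = (W_good / W_total) * 100
Yield = (292 kg / 336 kg) * 100 = 86.9048%

Final answer: 86.9048%


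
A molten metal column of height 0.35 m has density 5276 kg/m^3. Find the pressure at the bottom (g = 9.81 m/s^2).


Formula: P = rho * g * h
rho * g = 5276 * 9.81 = 51757.56 N/m^3
P = 51757.56 * 0.35 = 18115.1460 Pa

Final answer: 18115.1460 Pa


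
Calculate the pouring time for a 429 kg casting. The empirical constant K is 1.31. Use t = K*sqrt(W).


Formula: t = K * sqrt(W)
sqrt(W) = sqrt(429) = 20.71232
t = 1.31 * 20.71232 = 27.1331 s

27.1331 s


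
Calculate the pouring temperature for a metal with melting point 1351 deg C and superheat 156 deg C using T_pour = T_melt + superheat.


Formula: T_pour = T_melt + Superheat
T_pour = 1351 + 156 = 1507 deg C

Answer: 1507 deg C


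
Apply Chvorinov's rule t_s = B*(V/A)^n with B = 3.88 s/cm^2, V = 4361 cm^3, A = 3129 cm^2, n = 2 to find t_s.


Formula: t_s = B * (V/A)^n  (Chvorinov's rule, n=2)
Modulus M = V/A = 4361/3129 = 1.393736 cm
M^2 = 1.393736^2 = 1.942500 cm^2
t_s = 3.88 * 1.942500 = 7.5369 s

Final answer: 7.5369 s


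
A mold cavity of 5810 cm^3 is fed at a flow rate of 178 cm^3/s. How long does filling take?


Formula: t_fill = V_mold / Q_flow
t = 5810 cm^3 / 178 cm^3/s = 32.6404 s

32.6404 s


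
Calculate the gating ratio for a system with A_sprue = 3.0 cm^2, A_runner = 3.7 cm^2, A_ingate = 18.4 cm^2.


Sprue:Runner:Ingate = 1 : 3.7/3.0 : 18.4/3.0 = 1:1.23:6.13

Answer: 1:1.23:6.13


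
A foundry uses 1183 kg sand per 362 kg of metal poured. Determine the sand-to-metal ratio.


Formula: Sand-to-Metal Ratio = W_sand / W_metal
Ratio = 1183 kg / 362 kg = 3.2680

3.2680


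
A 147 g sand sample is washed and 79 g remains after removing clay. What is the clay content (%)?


Formula: Clay% = (W_total - W_washed) / W_total * 100
Clay mass = 147 - 79 = 68 g
Clay% = 68 / 147 * 100 = 46.2585%


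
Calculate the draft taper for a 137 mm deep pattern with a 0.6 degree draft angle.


Formula: taper = depth * tan(draft_angle)
tan(0.6 deg) = 0.0104724
taper = 137 mm * 0.0104724 = 1.4347 mm

Answer: 1.4347 mm


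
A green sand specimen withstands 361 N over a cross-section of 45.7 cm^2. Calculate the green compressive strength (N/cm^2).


Formula: Compressive Strength = Force / Area
Strength = 361 N / 45.7 cm^2 = 7.8993 N/cm^2

Final answer: 7.8993 N/cm^2


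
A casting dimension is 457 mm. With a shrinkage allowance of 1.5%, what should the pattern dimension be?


Formula: L_pattern = L_casting * (1 + shrinkage_rate/100)
Shrinkage factor = 1 + 1.5/100 = 1.015
L_pattern = 457 mm * 1.015 = 463.8550 mm

463.8550 mm


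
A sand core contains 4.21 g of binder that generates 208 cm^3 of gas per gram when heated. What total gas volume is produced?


Formula: V_gas = W_binder * gas_evolution_rate
V = 4.21 g * 208 cm^3/g = 875.6800 cm^3

Answer: 875.6800 cm^3


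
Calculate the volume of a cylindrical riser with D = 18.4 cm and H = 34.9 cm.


Formula: V = pi * (D/2)^2 * H  (cylinder volume)
Radius = D/2 = 18.4/2 = 9.2 cm
V = pi * 9.2^2 * 34.9 = 9280.0636 cm^3

Final answer: 9280.0636 cm^3


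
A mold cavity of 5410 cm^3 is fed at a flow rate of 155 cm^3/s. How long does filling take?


Formula: t_fill = V_mold / Q_flow
t = 5410 cm^3 / 155 cm^3/s = 34.9032 s

34.9032 s


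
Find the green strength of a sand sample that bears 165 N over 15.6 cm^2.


Formula: Compressive Strength = Force / Area
Strength = 165 N / 15.6 cm^2 = 10.5769 N/cm^2

Final answer: 10.5769 N/cm^2


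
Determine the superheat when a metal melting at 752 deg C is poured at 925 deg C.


Formula: Superheat = T_pour - T_melt
Superheat = 925 - 752 = 173 deg C

Answer: 173 deg C


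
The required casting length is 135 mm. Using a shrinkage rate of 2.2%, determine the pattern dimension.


Formula: L_pattern = L_casting * (1 + shrinkage_rate/100)
Shrinkage factor = 1 + 2.2/100 = 1.022
L_pattern = 135 mm * 1.022 = 137.9700 mm


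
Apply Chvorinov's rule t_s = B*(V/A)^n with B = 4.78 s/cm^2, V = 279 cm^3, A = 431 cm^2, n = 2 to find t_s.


Formula: t_s = B * (V/A)^n  (Chvorinov's rule, n=2)
Modulus M = V/A = 279/431 = 0.647332 cm
M^2 = 0.647332^2 = 0.419039 cm^2
t_s = 4.78 * 0.419039 = 2.0030 s

Answer: 2.0030 s


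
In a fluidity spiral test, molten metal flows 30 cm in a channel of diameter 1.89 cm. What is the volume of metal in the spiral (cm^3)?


Formula: V = pi * (d/2)^2 * L  (cylinder volume)
Radius = 1.89/2 = 0.945 cm
V = pi * 0.945^2 * 30 = 84.1656 cm^3

84.1656 cm^3


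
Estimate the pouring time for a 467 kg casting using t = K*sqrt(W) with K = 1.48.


Formula: t = K * sqrt(W)
sqrt(W) = sqrt(467) = 21.61018
t = 1.48 * 21.61018 = 31.9831 s

Final answer: 31.9831 s


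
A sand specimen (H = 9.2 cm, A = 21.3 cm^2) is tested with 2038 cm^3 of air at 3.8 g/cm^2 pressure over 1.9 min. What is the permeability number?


Formula: Permeability Number P = (V * H) / (p * A * t)
Numerator: V * H = 2038 * 9.2 = 18749.6
Denominator: p * A * t = 3.8 * 21.3 * 1.9 = 153.786
P = 18749.6 / 153.786 = 121.9201

Final answer: 121.9201


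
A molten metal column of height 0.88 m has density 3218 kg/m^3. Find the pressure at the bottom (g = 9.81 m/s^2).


Formula: P = rho * g * h
rho * g = 3218 * 9.81 = 31568.58 N/m^3
P = 31568.58 * 0.88 = 27780.3504 Pa

Answer: 27780.3504 Pa


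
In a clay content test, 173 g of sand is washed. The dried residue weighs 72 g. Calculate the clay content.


Formula: Clay% = (W_total - W_washed) / W_total * 100
Clay mass = 173 - 72 = 101 g
Clay% = 101 / 173 * 100 = 58.3815%

58.3815%


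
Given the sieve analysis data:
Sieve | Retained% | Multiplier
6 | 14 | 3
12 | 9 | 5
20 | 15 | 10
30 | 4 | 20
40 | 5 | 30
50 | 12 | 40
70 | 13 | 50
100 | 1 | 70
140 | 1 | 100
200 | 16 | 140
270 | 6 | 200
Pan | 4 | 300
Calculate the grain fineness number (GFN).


Formula: GFN = sum(pct * multiplier) / sum(pct)
sum(pct * multiplier) = 6407
sum(pct) = 100
GFN = 6407 / 100 = 64.07

Answer: 64.07


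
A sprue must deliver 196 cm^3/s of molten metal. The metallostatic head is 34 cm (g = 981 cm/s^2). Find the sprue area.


Formula: v = sqrt(2*g*h), A = Q/v
Velocity: v = sqrt(2 * 981 * 34) = sqrt(66708) = 258.2789 cm/s
Sprue area: A = Q / v = 196 / 258.2789 = 0.7589 cm^2

Final answer: 0.7589 cm^2


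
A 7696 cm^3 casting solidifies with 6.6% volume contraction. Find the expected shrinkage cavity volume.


Formula: V_shrink = V_casting * shrinkage_pct / 100
V_shrink = 7696 cm^3 * 6.6 / 100 = 507.9360 cm^3

Final answer: 507.9360 cm^3


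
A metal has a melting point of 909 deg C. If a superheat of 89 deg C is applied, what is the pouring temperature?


Formula: T_pour = T_melt + Superheat
T_pour = 909 + 89 = 998 deg C


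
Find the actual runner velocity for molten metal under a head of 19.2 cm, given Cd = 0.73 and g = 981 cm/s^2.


Formula: v = Cd * sqrt(2 * g * h)  (Torricelli with discharge coefficient)
2*g*h = 2 * 981 * 19.2 = 37670.4 cm^2/s^2
sqrt(37670.4) = 194.08864 cm/s
v = 0.73 * 194.08864 = 141.6847 cm/s

Answer: 141.6847 cm/s


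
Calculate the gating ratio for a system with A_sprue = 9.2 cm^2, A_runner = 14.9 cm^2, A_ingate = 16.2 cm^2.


Sprue:Runner:Ingate = 1 : 14.9/9.2 : 16.2/9.2 = 1:1.62:1.76

1:1.62:1.76


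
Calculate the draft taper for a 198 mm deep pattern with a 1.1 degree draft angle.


Formula: taper = depth * tan(draft_angle)
tan(1.1 deg) = 0.0192010
taper = 198 mm * 0.0192010 = 3.8018 mm

Answer: 3.8018 mm


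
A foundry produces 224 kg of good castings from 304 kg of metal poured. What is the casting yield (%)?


Formula: Casting Yield = (W_good / W_total) * 100
Yield = (224 kg / 304 kg) * 100 = 73.6842%

73.6842%


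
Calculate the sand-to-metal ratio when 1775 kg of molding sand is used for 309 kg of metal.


Formula: Sand-to-Metal Ratio = W_sand / W_metal
Ratio = 1775 kg / 309 kg = 5.7443


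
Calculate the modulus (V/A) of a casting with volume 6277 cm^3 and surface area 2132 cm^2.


Formula: Casting Modulus M = V / A
M = 6277 cm^3 / 2132 cm^2 = 2.9442 cm

2.9442 cm


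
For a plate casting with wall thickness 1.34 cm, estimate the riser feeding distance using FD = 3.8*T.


Formula: FD = 3.8 * T  (riser feeding-distance rule)
FD = 3.8 * 1.34 cm = 5.0920 cm


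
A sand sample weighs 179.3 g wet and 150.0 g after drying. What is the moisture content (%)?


Formula: MC = (W_wet - W_dry) / W_wet * 100
Water mass = 179.3 - 150.0 = 29.3 g
MC = 29.3 / 179.3 * 100 = 16.3413%


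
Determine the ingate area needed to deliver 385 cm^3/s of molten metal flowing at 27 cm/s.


Formula: A_ingate = Q / v  (continuity equation)
A = 385 cm^3/s / 27 cm/s = 14.2593 cm^2

14.2593 cm^2


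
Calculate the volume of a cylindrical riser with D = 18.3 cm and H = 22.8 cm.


Formula: V = pi * (D/2)^2 * H  (cylinder volume)
Radius = D/2 = 18.3/2 = 9.15 cm
V = pi * 9.15^2 * 22.8 = 5996.9014 cm^3


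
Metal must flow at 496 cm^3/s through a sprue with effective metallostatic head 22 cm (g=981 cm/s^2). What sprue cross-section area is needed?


Formula: v = sqrt(2*g*h), A = Q/v
Velocity: v = sqrt(2 * 981 * 22) = sqrt(43164) = 207.7595 cm/s
Sprue area: A = Q / v = 496 / 207.7595 = 2.3874 cm^2


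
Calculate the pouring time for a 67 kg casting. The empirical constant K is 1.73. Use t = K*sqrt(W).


Formula: t = K * sqrt(W)
sqrt(W) = sqrt(67) = 8.18535
t = 1.73 * 8.18535 = 14.1607 s

Answer: 14.1607 s


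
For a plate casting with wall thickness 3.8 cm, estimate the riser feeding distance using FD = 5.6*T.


Formula: FD = 5.6 * T  (riser feeding-distance rule)
FD = 5.6 * 3.8 cm = 21.2800 cm


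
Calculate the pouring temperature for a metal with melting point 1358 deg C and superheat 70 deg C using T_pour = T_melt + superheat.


Formula: T_pour = T_melt + Superheat
T_pour = 1358 + 70 = 1428 deg C

Answer: 1428 deg C


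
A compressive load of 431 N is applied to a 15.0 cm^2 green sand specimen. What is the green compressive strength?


Formula: Compressive Strength = Force / Area
Strength = 431 N / 15.0 cm^2 = 28.7333 N/cm^2

Answer: 28.7333 N/cm^2


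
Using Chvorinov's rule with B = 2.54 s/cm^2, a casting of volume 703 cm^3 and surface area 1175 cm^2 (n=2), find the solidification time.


Formula: t_s = B * (V/A)^n  (Chvorinov's rule, n=2)
Modulus M = V/A = 703/1175 = 0.598298 cm
M^2 = 0.598298^2 = 0.357960 cm^2
t_s = 2.54 * 0.357960 = 0.9092 s


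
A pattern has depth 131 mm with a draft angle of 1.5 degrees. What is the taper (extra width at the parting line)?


Formula: taper = depth * tan(draft_angle)
tan(1.5 deg) = 0.0261859
taper = 131 mm * 0.0261859 = 3.4304 mm


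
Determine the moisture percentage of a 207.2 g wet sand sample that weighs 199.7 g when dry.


Formula: MC = (W_wet - W_dry) / W_wet * 100
Water mass = 207.2 - 199.7 = 7.5 g
MC = 7.5 / 207.2 * 100 = 3.6197%

3.6197%


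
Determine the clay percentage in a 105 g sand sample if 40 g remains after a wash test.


Formula: Clay% = (W_total - W_washed) / W_total * 100
Clay mass = 105 - 40 = 65 g
Clay% = 65 / 105 * 100 = 61.9048%

Final answer: 61.9048%


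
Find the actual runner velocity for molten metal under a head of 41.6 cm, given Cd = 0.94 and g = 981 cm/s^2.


Formula: v = Cd * sqrt(2 * g * h)  (Torricelli with discharge coefficient)
2*g*h = 2 * 981 * 41.6 = 81619.2 cm^2/s^2
sqrt(81619.2) = 285.69074 cm/s
v = 0.94 * 285.69074 = 268.5493 cm/s

Final answer: 268.5493 cm/s
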